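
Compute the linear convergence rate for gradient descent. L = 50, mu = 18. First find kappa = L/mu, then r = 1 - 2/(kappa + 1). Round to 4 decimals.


Step 1: Compute the condition number.
kappa = L/mu = 50/18 = 2.7778
Step 2: Compute the convergence rate.
r = 1 - 2/(kappa + 1) = 1 - 2*mu/(L + mu) = (L - mu)/(L + mu) = 32/68 = 0.4706


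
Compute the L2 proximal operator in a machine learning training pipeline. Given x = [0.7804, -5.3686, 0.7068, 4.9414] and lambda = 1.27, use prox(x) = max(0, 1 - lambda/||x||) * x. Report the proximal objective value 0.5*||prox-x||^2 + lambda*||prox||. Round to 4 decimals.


Step 1: Compute ||x||.
||x|| = 7.3721
Step 2: Compute scaling factor.
scale = max(0, 1 - 1.27/7.3721) = 0.8277
Step 3: prox(x) = [0.646, -4.4437, 0.585, 4.0901]
||prox(x)|| = 6.1021
Step 4: Proximal objective.
0.5*||prox-x||^2 = 0.8065
lambda*||prox|| = 7.7497
Total = 8.5561


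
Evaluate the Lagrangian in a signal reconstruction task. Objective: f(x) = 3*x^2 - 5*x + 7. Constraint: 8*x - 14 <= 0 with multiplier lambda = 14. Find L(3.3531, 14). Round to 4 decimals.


Step 1: Evaluate f(x).
f(3.3531) = 3*3.3531^2 - 5*3.3531 + 7 = 23.9643
Step 2: Evaluate g(x).
g(3.3531) = 8*3.3531 - 14 = 12.8248
Step 3: Compute Lagrangian.
L = 23.9643 + 14*12.8248 = 203.5115


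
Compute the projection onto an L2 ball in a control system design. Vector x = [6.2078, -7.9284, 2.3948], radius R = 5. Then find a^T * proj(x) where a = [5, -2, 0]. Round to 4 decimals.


Step 1: Compute ||x|| (intermediates to 6 decimals).
||x|| = sqrt(6.2078^2 + (-7.9284)^2 + 2.3948^2) = 10.350429
Step 2: Project.
Since ||x|| > R, scale = R/||x|| = 5/10.350429 = 0.483072, proj(x) = scale * x
proj(x) = [2.998814, -3.829988, 1.156861]
Step 3: Dot product.
a^T * proj(x) = 5*2.998814 - 2*(-3.829988) + 0*1.156861 = 22.654


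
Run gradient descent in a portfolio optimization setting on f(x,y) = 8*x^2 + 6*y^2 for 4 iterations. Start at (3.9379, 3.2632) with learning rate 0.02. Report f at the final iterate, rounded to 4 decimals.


Gradient descent on f(x,y) = 8*x^2 + 6*y^2.
Starting point: (3.9379, 3.2632), alpha = 0.02
Step 1: grad_x = 2*8*3.9379 = 63.0064, grad_y = 2*6*3.2632 = 39.1584
  x_1 = 3.9379 - 0.02*63.0064 = 2.6778
  y_1 = 3.2632 - 0.02*39.1584 = 2.48
Step 2: grad_x = 2*8*2.6778 = 42.8444, grad_y = 2*6*2.48 = 29.7604
  x_2 = 2.6778 - 0.02*42.8444 = 1.8209
  y_2 = 2.48 - 0.02*29.7604 = 1.8848
Step 3: grad_x = 2*8*1.8209 = 29.1342, grad_y = 2*6*1.8848 = 22.6179
  x_3 = 1.8209 - 0.02*29.1342 = 1.2382
  y_3 = 1.8848 - 0.02*22.6179 = 1.4325
Step 4: grad_x = 2*8*1.2382 = 19.8112, grad_y = 2*6*1.4325 = 17.1896
  x_4 = 1.2382 - 0.02*19.8112 = 0.842
  y_4 = 1.4325 - 0.02*17.1896 = 1.0887
f(0.842, 1.0887) = 8*0.842^2 + 6*1.0887^2 = 12.7827


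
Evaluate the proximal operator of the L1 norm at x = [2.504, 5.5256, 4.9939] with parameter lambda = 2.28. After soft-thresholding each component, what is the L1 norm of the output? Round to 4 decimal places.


Soft-thresholding with lambda = 2.28:
prox(2.504) = sign(2.504)*max(|2.504| - 2.28, 0) = 0.224
prox(5.5256) = sign(5.5256)*max(|5.5256| - 2.28, 0) = 3.2456
prox(4.9939) = sign(4.9939)*max(|4.9939| - 2.28, 0) = 2.7139
prox(x) = [0.224, 3.2456, 2.7139]
||prox(x)||_1 = 0.224 + 3.2456 + 2.7139 = 6.1835


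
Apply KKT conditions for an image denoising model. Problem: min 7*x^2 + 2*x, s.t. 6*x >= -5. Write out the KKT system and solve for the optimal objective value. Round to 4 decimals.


Step 1: Try lambda = 0 (constraint inactive).
Stationarity: 2*7*x + 2 = 0
x* = -2/(2*7) = -1/7 = -0.1429 (rounded; the exact value -1/7 is used below)
Check constraint: 6*-0.1429 = -0.8574 >= -5 -- satisfied.
Step 2: Compute optimal value.
f(x*) = 7*(-1/7)^2 + 2*(-1/7) = -0.1429


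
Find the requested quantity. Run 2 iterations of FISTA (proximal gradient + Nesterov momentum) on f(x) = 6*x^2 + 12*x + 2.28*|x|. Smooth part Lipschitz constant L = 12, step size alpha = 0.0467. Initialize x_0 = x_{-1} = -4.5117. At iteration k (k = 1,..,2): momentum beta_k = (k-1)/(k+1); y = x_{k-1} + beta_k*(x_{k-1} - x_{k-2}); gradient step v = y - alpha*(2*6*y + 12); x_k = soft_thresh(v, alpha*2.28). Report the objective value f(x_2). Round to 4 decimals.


FISTA on f(x) = 6*x^2 + 12*x + 2.28*|x|
L = 12, alpha = 0.0467
Iteration 1: beta = 0.0, y = -4.5117 + 0.0*(-4.5117 + 4.5117) = -4.5117
  grad(y) = -42.1404, v = y - alpha*grad = -2.5437
  prox(v) = soft_thresh(-2.5437, 0.1065) = -2.4373
Iteration 2: beta = 0.3333, y = -2.4373 + 0.3333*(-2.4373 + 4.5117) = -1.7458
  grad(y) = -8.9495, v = y - alpha*grad = -1.3278
  prox(v) = soft_thresh(-1.3278, 0.1065) = -1.2214
f(x_2) = 6*(-1.2214)^2 + 12*(-1.2214) + 2.28*|-1.2214| = -2.9212


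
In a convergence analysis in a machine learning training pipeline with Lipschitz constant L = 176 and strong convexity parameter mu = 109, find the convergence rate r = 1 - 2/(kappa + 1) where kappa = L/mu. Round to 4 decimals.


Step 1: Compute the condition number.
kappa = L/mu = 176/109 = 1.6147
Step 2: Compute the convergence rate.
r = 1 - 2/(kappa + 1) = 1 - 2*mu/(L + mu) = (L - mu)/(L + mu) = 67/285 = 0.2351


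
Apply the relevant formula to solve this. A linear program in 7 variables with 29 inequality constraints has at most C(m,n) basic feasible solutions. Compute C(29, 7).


Each vertex corresponds to some choice of n active constraints out of m, so the number of vertices is at most C(m, n) = m! / (n!(m-n)!).
m = 29, n = 7
Numerator: 29 * 28 * 27 * 26 * 25 * 24 * 23
Denominator: 7! = 5040
C(29, 7) = 1560780


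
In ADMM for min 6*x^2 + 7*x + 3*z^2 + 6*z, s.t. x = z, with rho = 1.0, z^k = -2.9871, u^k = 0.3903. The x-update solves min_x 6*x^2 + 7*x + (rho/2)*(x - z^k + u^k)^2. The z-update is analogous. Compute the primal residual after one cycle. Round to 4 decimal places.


ADMM iteration with rho = 1.0, z^k = -2.9871, u^k = 0.3903
Step 1: x-update.
Minimize 6*x^2 + 7*x + (1.0/2)*(x + 2.9871 + 0.3903)^2
FOC: (2*6 + 1.0)*x = -7 + 1.0*(-2.9871 - 0.3903)
x^{k+1} = -0.7983
Step 2: z-update.
Minimize 3*z^2 + 6*z + (1.0/2)*(-0.7983 - z + 0.3903)^2
FOC: (2*3 + 1.0)*z = -6 + 1.0*(-0.7983 + 0.3903)
z^{k+1} = -0.9154
Step 3: u-update.
u^{k+1} = 0.3903 - 0.7983 + 0.9154 = 0.5075
Step 4: Primal residual = |-0.7983 + 0.9154| = 0.1172


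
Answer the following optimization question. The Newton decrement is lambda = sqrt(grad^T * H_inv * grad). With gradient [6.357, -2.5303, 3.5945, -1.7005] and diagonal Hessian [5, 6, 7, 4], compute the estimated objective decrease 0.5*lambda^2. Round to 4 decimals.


Step 1: H is diagonal, so H^(-1) * g = [1.2714, -0.4217, 0.5135, -0.4251].
Step 2: g^T H^(-1) g = sum_i g_i^2 / H_ii
  = (6.357)^2/5 + (-2.5303)^2/6 + (3.5945)^2/7 + (-1.7005)^2/4
  = 8.0823 + 1.0671 + 1.8458 + 0.7229 = 11.7181
Step 3: Objective decrease = 0.5 * g^T H^(-1) g = 5.859


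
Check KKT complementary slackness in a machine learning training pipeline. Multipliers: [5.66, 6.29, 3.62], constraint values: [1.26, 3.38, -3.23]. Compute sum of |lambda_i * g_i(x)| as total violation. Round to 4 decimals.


KKT complementary slackness check:
lambda_1 * g_1 = 5.66 * 1.26 = 7.1316
lambda_2 * g_2 = 6.29 * 3.38 = 21.2602
lambda_3 * g_3 = 3.62 * -3.23 = -11.6926
Total violation = 7.1316 + 21.2602 + 11.6926 = 40.0844


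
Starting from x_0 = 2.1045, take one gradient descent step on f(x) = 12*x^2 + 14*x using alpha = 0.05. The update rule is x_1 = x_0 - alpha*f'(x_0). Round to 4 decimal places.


We compute the gradient at x_0 and apply the update.
f'(x) = 24*x + 14
f'(2.1045) = 24*2.1045 + 14 = 64.508
x_1 = 2.1045 - 0.05*64.508 = -1.1209


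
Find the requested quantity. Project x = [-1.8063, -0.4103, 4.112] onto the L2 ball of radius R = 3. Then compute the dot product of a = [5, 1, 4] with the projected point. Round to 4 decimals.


Step 1: Compute ||x|| (intermediates to 6 decimals).
||x|| = sqrt((-1.8063)^2 + (-0.4103)^2 + 4.112^2) = 4.509946
Step 2: Project.
Since ||x|| > R, scale = R/||x|| = 3/4.509946 = 0.665196, proj(x) = scale * x
proj(x) = [-1.201544, -0.27293, 2.735286]
Step 3: Dot product.
a^T * proj(x) = 5*(-1.201544) + 1*(-0.27293) + 4*2.735286 = 4.6605


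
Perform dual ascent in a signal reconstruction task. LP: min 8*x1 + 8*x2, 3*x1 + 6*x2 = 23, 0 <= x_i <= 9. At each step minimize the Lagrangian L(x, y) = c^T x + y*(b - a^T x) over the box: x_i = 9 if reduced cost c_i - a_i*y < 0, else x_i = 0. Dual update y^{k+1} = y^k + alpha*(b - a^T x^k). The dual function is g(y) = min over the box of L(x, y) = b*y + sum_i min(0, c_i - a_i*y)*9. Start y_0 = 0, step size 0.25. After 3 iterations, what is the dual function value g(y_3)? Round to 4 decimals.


Dual ascent for LP: min 8*x1 + 8*x2, 3*x1 + 6*x2 = 23, 0 <= x_i <= 9
Step 1: y^k = 0.0, reduced costs: (8.0, 8.0)
  x^k = (0.0, 0.0), subgradient = b - a^T x = 23.0
  y^{k+1} = 0.0 + 0.25*23.0 = 5.75
Step 2: y^k = 5.75, reduced costs: (-9.25, -26.5)
  x^k = (9.0, 9.0), subgradient = b - a^T x = -58.0
  y^{k+1} = 5.75 + 0.25*-58.0 = -8.75
Step 3: y^k = -8.75, reduced costs: (34.25, 60.5)
  x^k = (0.0, 0.0), subgradient = b - a^T x = 23.0
  y^{k+1} = -8.75 + 0.25*23.0 = -3.0
Dual objective at y_3 = -3.0: reduced costs (17.0, 26.0), box minimizer x = (0.0, 0.0)
g(y_3) = b*y + (c1 - a1*y)*x1 + (c2 - a2*y)*x2 = 23*(-3.0) + 17.0*0.0 + 26.0*0.0 = -69.0 + 0.0 + 0.0 = -69.0


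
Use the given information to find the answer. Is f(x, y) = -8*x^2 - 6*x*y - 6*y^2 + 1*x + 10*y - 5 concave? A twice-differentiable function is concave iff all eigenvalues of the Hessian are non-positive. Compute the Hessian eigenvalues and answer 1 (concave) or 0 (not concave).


The Hessian of f(x,y) = -8*x^2 - 6*x*y - 6*y^2 + 1*x + 10*y - 5 is:
H = [[-16, -6], [-6, -12]]
Trace = -16 - 12 = -28
Determinant = -16*-12 - (-6)^2 = 156
Discriminant = (-28)^2 - 4*156 = 160.0
Eigenvalues: lambda_1 = -20.3246, lambda_2 = -7.6754
The function is concave.

1


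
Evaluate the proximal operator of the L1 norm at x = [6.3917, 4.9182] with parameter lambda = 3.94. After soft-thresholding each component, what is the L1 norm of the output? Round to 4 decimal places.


Soft-thresholding with lambda = 3.94:
prox(6.3917) = sign(6.3917)*max(|6.3917| - 3.94, 0) = 2.4517
prox(4.9182) = sign(4.9182)*max(|4.9182| - 3.94, 0) = 0.9782
prox(x) = [2.4517, 0.9782]
||prox(x)||_1 = 2.4517 + 0.9782 = 3.4299


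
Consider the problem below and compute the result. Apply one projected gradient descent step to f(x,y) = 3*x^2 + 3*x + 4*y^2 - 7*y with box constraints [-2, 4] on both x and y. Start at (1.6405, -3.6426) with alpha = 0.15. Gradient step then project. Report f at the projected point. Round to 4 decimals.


Step 1: Compute gradient at (1.6405, -3.6426).
grad_x = 2*3*1.6405 + 3 = 12.843
grad_y = 2*4*-3.6426 - 7 = -36.1408
Step 2: Gradient step.
x_raw = 1.6405 - 0.15*12.843 = -0.286
y_raw = -3.6426 - 0.15*-36.1408 = 1.7785
Step 3: Project onto [-2, 4].
x_proj = clip(-0.286) = -0.286
y_proj = clip(1.7785) = 1.7785
Step 4: Evaluate f.
f(-0.286, 1.7785) = -0.4097


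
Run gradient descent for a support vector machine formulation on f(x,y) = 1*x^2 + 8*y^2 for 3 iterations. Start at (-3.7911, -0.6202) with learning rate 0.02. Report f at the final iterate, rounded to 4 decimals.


Gradient descent on f(x,y) = 1*x^2 + 8*y^2.
Starting point: (-3.7911, -0.6202), alpha = 0.02
Step 1: grad_x = 2*1*-3.7911 = -7.5822, grad_y = 2*8*-0.6202 = -9.9232
  x_1 = -3.7911 - 0.02*-7.5822 = -3.6395
  y_1 = -0.6202 - 0.02*-9.9232 = -0.4217
Step 2: grad_x = 2*1*-3.6395 = -7.2789, grad_y = 2*8*-0.4217 = -6.7478
  x_2 = -3.6395 - 0.02*-7.2789 = -3.4939
  y_2 = -0.4217 - 0.02*-6.7478 = -0.2868
Step 3: grad_x = 2*1*-3.4939 = -6.9878, grad_y = 2*8*-0.2868 = -4.5885
  x_3 = -3.4939 - 0.02*-6.9878 = -3.3541
  y_3 = -0.2868 - 0.02*-4.5885 = -0.195
f(-3.3541, -0.195) = 1*(-3.3541)^2 + 8*(-0.195)^2 = 11.5544


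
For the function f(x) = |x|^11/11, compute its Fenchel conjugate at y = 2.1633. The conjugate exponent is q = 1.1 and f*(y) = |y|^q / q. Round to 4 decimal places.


The conjugate exponent q satisfies 1/p + 1/q = 1.
p = 11, so q = 11/(11 - 1) = 1.1
|y|^q = 2.1633^1.1 = 2.3368
f*(2.1633) = 2.3368 / 1.1 = 2.1244


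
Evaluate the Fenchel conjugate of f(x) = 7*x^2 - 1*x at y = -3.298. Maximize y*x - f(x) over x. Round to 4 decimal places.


f*(y) = sup_x {y*x - a*x^2 - b*x} = sup_x {(y-b)*x - a*x^2}
FOC: (y - b) - 2a*x = 0 => x* = (y - b)/(2a)
x* = (-3.298 + 1)/(2*7) = -0.1641
f*(-3.298) = (y-b)^2/(4a) = (-3.298 + 1)^2/(4*7)
= 5.2808/28 = 0.1886


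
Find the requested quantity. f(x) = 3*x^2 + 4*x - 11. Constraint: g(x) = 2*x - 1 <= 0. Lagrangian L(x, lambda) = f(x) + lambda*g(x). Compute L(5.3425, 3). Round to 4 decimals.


Step 1: Evaluate f(x).
f(5.3425) = 3*5.3425^2 + 4*5.3425 - 11 = 95.9969
Step 2: Evaluate g(x).
g(5.3425) = 2*5.3425 - 1 = 9.685
Step 3: Compute Lagrangian.
L = 95.9969 + 3*9.685 = 125.0519


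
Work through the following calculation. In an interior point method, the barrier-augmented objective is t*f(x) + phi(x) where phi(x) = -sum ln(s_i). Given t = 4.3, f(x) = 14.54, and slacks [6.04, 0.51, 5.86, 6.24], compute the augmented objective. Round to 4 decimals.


Step 1: Compute log-barrier.
ln values: [1.7984, -0.6733, 1.7681, 1.831]
phi = -(1.7984 - 0.6733 + 1.7681 + 1.831) = -4.7242
Step 2: Compute augmented objective.
t*f(x) = 4.3*14.54 = 62.522
Total = 62.522 - 4.7242 = 57.7978


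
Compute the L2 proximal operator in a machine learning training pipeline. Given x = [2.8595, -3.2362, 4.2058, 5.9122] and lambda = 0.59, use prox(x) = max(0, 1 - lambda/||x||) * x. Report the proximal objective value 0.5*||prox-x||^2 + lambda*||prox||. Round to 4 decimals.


Step 1: Compute ||x||.
||x|| = 8.4435
Step 2: Compute scaling factor.
scale = max(0, 1 - 0.59/8.4435) = 0.9301
Step 3: prox(x) = [2.6597, -3.0101, 3.9119, 5.4991]
||prox(x)|| = 7.8535
Step 4: Proximal objective.
0.5*||prox-x||^2 = 0.1741
lambda*||prox|| = 4.6336
Total = 4.8076


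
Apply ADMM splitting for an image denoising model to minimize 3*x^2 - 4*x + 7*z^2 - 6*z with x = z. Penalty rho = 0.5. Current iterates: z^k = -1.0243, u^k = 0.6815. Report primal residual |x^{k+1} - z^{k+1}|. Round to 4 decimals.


ADMM iteration with rho = 0.5, z^k = -1.0243, u^k = 0.6815
Step 1: x-update.
Minimize 3*x^2 - 4*x + (0.5/2)*(x + 1.0243 + 0.6815)^2
FOC: (2*3 + 0.5)*x = 4 + 0.5*(-1.0243 - 0.6815)
x^{k+1} = 0.4842
Step 2: z-update.
Minimize 7*z^2 - 6*z + (0.5/2)*(0.4842 - z + 0.6815)^2
FOC: (2*7 + 0.5)*z = 6 + 0.5*(0.4842 + 0.6815)
z^{k+1} = 0.454
Step 3: u-update.
u^{k+1} = 0.6815 + 0.4842 - 0.454 = 0.7117
Step 4: Primal residual = |0.4842 - 0.454| = 0.0302


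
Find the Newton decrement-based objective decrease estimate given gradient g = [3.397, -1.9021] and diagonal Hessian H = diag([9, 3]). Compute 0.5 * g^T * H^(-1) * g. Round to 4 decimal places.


Step 1: H is diagonal, so H^(-1) * g = [0.3774, -0.634].
Step 2: g^T H^(-1) g = sum_i g_i^2 / H_ii
  = (3.397)^2/9 + (-1.9021)^2/3
  = 1.2822 + 1.206 = 2.4882
Step 3: Objective decrease = 0.5 * g^T H^(-1) g = 1.2441


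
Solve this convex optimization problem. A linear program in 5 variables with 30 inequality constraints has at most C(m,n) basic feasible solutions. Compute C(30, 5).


Each vertex corresponds to some choice of n active constraints out of m, so the number of vertices is at most C(m, n) = m! / (n!(m-n)!).
m = 30, n = 5
Numerator: 30 * 29 * 28 * 27 * 26
Denominator: 5! = 120
C(30, 5) = 142506


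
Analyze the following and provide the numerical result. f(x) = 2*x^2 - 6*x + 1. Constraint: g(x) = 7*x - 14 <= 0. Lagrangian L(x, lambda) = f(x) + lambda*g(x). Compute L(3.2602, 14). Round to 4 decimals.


Step 1: Evaluate f(x).
f(3.2602) = 2*3.2602^2 - 6*3.2602 + 1 = 2.6966
Step 2: Evaluate g(x).
g(3.2602) = 7*3.2602 - 14 = 8.8214
Step 3: Compute Lagrangian.
L = 2.6966 + 14*8.8214 = 126.1962


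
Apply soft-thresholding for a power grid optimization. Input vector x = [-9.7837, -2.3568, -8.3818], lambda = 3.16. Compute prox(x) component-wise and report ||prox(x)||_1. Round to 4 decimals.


Soft-thresholding with lambda = 3.16:
prox(-9.7837) = sign(-9.7837)*max(|-9.7837| - 3.16, 0) = -6.6237
prox(-2.3568) = sign(-2.3568)*max(|-2.3568| - 3.16, 0) = 0.0
prox(-8.3818) = sign(-8.3818)*max(|-8.3818| - 3.16, 0) = -5.2218
prox(x) = [-6.6237, 0.0, -5.2218]
||prox(x)||_1 = 6.6237 + 0.0 + 5.2218 = 11.8455


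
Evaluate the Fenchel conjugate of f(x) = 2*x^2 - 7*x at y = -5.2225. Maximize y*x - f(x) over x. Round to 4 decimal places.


f*(y) = sup_x {y*x - a*x^2 - b*x} = sup_x {(y-b)*x - a*x^2}
FOC: (y - b) - 2a*x = 0 => x* = (y - b)/(2a)
x* = (-5.2225 + 7)/(2*2) = 0.4444
f*(-5.2225) = (y-b)^2/(4a) = (-5.2225 + 7)^2/(4*2)
= 3.1595/8 = 0.3949


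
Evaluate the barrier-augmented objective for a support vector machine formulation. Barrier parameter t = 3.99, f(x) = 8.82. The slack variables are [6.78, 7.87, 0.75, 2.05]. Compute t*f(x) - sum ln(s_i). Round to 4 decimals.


Step 1: Compute log-barrier.
ln values: [1.914, 2.0631, -0.2877, 0.7178]
phi = -(1.914 + 2.0631 - 0.2877 + 0.7178) = -4.4072
Step 2: Compute augmented objective.
t*f(x) = 3.99*8.82 = 35.1918
Total = 35.1918 - 4.4072 = 30.7846


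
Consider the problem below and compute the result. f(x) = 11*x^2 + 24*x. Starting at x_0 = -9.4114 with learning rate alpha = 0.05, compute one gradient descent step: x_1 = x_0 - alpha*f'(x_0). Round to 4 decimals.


We compute the gradient at x_0 and apply the update.
f'(x) = 22*x + 24
f'(-9.4114) = 22*-9.4114 + 24 = -183.0508
x_1 = -9.4114 - 0.05*-183.0508 = -0.2589


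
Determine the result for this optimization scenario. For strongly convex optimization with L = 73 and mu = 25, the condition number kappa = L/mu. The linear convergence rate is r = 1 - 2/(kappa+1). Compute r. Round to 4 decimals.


Step 1: Compute the condition number.
kappa = L/mu = 73/25 = 2.92
Step 2: Compute the convergence rate.
r = 1 - 2/(kappa + 1) = 1 - 2*mu/(L + mu) = (L - mu)/(L + mu) = 48/98 = 0.4898


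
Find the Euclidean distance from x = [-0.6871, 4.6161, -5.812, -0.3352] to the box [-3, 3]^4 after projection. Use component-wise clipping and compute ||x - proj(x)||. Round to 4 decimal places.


Project each component onto [-3, 3].
clip(-0.6871) = -0.6871, clip(4.6161) = 3.0, clip(-5.812) = -3.0, clip(-0.3352) = -0.3352
Projection = [-0.6871, 3.0, -3.0, -0.3352]
Squared diffs: [0.0, 2.6118, 7.9073, 0.0]
Distance = sqrt(10.5191) = 3.2433


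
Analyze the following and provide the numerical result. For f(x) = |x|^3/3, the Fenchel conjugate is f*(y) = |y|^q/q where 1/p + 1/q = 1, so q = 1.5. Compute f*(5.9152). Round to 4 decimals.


The conjugate exponent q satisfies 1/p + 1/q = 1.
p = 3, so q = 3/(3 - 1) = 1.5
|y|^q = 5.9152^1.5 = 14.3865
f*(5.9152) = 14.3865 / 1.5 = 9.591


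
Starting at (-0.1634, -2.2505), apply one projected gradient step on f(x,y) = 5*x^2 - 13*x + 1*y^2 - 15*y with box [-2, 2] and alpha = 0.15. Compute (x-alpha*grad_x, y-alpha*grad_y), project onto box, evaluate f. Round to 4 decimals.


Step 1: Compute gradient at (-0.1634, -2.2505).
grad_x = 2*5*-0.1634 - 13 = -14.634
grad_y = 2*1*-2.2505 - 15 = -19.501
Step 2: Gradient step.
x_raw = -0.1634 - 0.15*-14.634 = 2.0317
y_raw = -2.2505 - 0.15*-19.501 = 0.6747
Step 3: Project onto [-2, 2].
x_proj = clip(2.0317) = 2.0
y_proj = clip(0.6747) = 0.6747
Step 4: Evaluate f.
f(2.0, 0.6747) = -15.6646


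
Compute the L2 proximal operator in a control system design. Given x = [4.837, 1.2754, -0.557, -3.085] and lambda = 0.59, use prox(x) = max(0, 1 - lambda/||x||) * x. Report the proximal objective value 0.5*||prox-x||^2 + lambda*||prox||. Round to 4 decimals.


Step 1: Compute ||x||.
||x|| = 5.9034
Step 2: Compute scaling factor.
scale = max(0, 1 - 0.59/5.9034) = 0.9001
Step 3: prox(x) = [4.3536, 1.1479, -0.5013, -2.7767]
||prox(x)|| = 5.3134
Step 4: Proximal objective.
0.5*||prox-x||^2 = 0.1741
lambda*||prox|| = 3.1349
Total = 3.309


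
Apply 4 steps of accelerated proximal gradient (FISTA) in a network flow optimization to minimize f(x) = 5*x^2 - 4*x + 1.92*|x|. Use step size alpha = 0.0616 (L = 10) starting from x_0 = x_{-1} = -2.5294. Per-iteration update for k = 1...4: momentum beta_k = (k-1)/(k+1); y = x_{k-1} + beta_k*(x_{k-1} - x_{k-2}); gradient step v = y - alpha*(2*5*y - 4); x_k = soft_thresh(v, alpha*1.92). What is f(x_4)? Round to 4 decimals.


FISTA on f(x) = 5*x^2 - 4*x + 1.92*|x|
L = 10, alpha = 0.0616
Iteration 1: beta = 0.0, y = -2.5294 + 0.0*(-2.5294 + 2.5294) = -2.5294
  grad(y) = -29.294, v = y - alpha*grad = -0.7249
  prox(v) = soft_thresh(-0.7249, 0.1183) = -0.6066
Iteration 2: beta = 0.3333, y = -0.6066 + 0.3333*(-0.6066 + 2.5294) = 0.0343
  grad(y) = -3.6569, v = y - alpha*grad = 0.2596
  prox(v) = soft_thresh(0.2596, 0.1183) = 0.1413
Iteration 3: beta = 0.5, y = 0.1413 + 0.5*(0.1413 + 0.6066) = 0.5153
  grad(y) = 1.1526, v = y - alpha*grad = 0.4443
  prox(v) = soft_thresh(0.4443, 0.1183) = 0.326
Iteration 4: beta = 0.6, y = 0.326 + 0.6*(0.326 - 0.1413) = 0.4368
  grad(y) = 0.368, v = y - alpha*grad = 0.4141
  prox(v) = soft_thresh(0.4141, 0.1183) = 0.2959
f(x_4) = 5*0.2959^2 - 4*0.2959 + 1.92*|0.2959| = -0.1777


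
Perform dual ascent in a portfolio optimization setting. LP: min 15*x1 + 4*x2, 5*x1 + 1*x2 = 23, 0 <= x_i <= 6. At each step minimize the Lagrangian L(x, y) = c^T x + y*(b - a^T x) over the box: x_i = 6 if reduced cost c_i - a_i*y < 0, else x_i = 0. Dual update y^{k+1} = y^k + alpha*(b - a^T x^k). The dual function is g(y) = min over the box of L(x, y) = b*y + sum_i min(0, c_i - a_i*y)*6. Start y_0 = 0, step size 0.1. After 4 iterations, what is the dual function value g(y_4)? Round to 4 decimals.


Dual ascent for LP: min 15*x1 + 4*x2, 5*x1 + 1*x2 = 23, 0 <= x_i <= 6
Step 1: y^k = 0.0, reduced costs: (15.0, 4.0)
  x^k = (0.0, 0.0), subgradient = b - a^T x = 23.0
  y^{k+1} = 0.0 + 0.1*23.0 = 2.3
Step 2: y^k = 2.3, reduced costs: (3.5, 1.7)
  x^k = (0.0, 0.0), subgradient = b - a^T x = 23.0
  y^{k+1} = 2.3 + 0.1*23.0 = 4.6
Step 3: y^k = 4.6, reduced costs: (-8.0, -0.6)
  x^k = (6.0, 6.0), subgradient = b - a^T x = -13.0
  y^{k+1} = 4.6 + 0.1*-13.0 = 3.3
Step 4: y^k = 3.3, reduced costs: (-1.5, 0.7)
  x^k = (6.0, 0.0), subgradient = b - a^T x = -7.0
  y^{k+1} = 3.3 + 0.1*-7.0 = 2.6
Dual objective at y_4 = 2.6: reduced costs (2.0, 1.4), box minimizer x = (0.0, 0.0)
g(y_4) = b*y + (c1 - a1*y)*x1 + (c2 - a2*y)*x2 = 23*2.6 + 2.0*0.0 + 1.4*0.0 = 59.8 + 0.0 + 0.0 = 59.8


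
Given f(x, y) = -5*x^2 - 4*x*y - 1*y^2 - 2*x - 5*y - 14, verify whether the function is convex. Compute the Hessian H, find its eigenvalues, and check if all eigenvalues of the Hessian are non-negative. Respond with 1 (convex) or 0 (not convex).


The Hessian of f(x,y) = -5*x^2 - 4*x*y - 1*y^2 - 2*x - 5*y - 14 is:
H = [[-10, -4], [-4, -2]]
Trace = -10 - 2 = -12
Determinant = -10*-2 - (-4)^2 = 4
Discriminant = (-12)^2 - 4*4 = 128.0
Eigenvalues: lambda_1 = -11.6569, lambda_2 = -0.3431
The function is not convex.

0


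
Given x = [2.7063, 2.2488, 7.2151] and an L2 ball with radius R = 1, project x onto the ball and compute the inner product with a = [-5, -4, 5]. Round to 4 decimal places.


Step 1: Compute ||x|| (intermediates to 6 decimals).
||x|| = sqrt(2.7063^2 + 2.2488^2 + 7.2151^2) = 8.02738
Step 2: Project.
Since ||x|| > R, scale = R/||x|| = 1/8.02738 = 0.124574, proj(x) = scale * x
proj(x) = [0.337135, 0.280142, 0.898814]
Step 3: Dot product.
a^T * proj(x) = -5*0.337135 - 4*0.280142 + 5*0.898814 = 1.6878


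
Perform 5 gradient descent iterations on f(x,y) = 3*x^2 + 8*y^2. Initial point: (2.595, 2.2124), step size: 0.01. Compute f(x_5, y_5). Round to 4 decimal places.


Gradient descent on f(x,y) = 3*x^2 + 8*y^2.
Starting point: (2.595, 2.2124), alpha = 0.01
Step 1: grad_x = 2*3*2.595 = 15.57, grad_y = 2*8*2.2124 = 35.3984
  x_1 = 2.595 - 0.01*15.57 = 2.4393
  y_1 = 2.2124 - 0.01*35.3984 = 1.8584
Step 2: grad_x = 2*3*2.4393 = 14.6358, grad_y = 2*8*1.8584 = 29.7347
  x_2 = 2.4393 - 0.01*14.6358 = 2.2929
  y_2 = 1.8584 - 0.01*29.7347 = 1.5611
Step 3: grad_x = 2*3*2.2929 = 13.7577, grad_y = 2*8*1.5611 = 24.9771
  x_3 = 2.2929 - 0.01*13.7577 = 2.1554
  y_3 = 1.5611 - 0.01*24.9771 = 1.3113
Step 4: grad_x = 2*3*2.1554 = 12.9322, grad_y = 2*8*1.3113 = 20.9808
  x_4 = 2.1554 - 0.01*12.9322 = 2.026
  y_4 = 1.3113 - 0.01*20.9808 = 1.1015
Step 5: grad_x = 2*3*2.026 = 12.1563, grad_y = 2*8*1.1015 = 17.6238
  x_5 = 2.026 - 0.01*12.1563 = 1.9045
  y_5 = 1.1015 - 0.01*17.6238 = 0.9253
f(1.9045, 0.9253) = 3*1.9045^2 + 8*0.9253^2 = 17.7299


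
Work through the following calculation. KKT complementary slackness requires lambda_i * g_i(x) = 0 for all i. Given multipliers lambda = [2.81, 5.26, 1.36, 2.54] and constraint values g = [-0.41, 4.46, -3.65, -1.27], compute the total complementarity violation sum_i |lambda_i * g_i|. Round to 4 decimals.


KKT complementary slackness check:
lambda_1 * g_1 = 2.81 * -0.41 = -1.1521
lambda_2 * g_2 = 5.26 * 4.46 = 23.4596
lambda_3 * g_3 = 1.36 * -3.65 = -4.964
lambda_4 * g_4 = 2.54 * -1.27 = -3.2258
Total violation = 1.1521 + 23.4596 + 4.964 + 3.2258 = 32.8015


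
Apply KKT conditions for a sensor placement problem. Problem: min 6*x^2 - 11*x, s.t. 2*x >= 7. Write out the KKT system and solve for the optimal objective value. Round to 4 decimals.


Step 1: Try lambda = 0 (constraint inactive).
x_unc = 11/(2*6) = 0.9167
Check: 2*0.9167 = 1.8334 < 7 -- violated!
Step 2: Constraint must be active: 2*x = 7
x* = 7/2 = 3.5
lambda = (2*6*3.5 - 11)/2 = 15.5
Step 3: Compute optimal value.
f(x*) = 6*3.5^2 - 11*3.5 = 35.0


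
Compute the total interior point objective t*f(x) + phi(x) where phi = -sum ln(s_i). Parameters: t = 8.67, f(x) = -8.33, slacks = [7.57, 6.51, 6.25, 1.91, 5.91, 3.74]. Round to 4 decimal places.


Step 1: Compute log-barrier.
ln values: [2.0242, 1.8733, 1.8326, 0.6471, 1.7766, 1.3191]
phi = -(2.0242 + 1.8733 + 1.8326 + 0.6471 + 1.7766 + 1.3191) = -9.4729
Step 2: Compute augmented objective.
t*f(x) = 8.67*-8.33 = -72.2211
Total = -72.2211 - 9.4729 = -81.694


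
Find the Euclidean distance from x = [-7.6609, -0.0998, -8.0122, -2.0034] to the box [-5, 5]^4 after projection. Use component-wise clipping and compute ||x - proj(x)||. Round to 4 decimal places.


Project each component onto [-5, 5].
clip(-7.6609) = -5.0, clip(-0.0998) = -0.0998, clip(-8.0122) = -5.0, clip(-2.0034) = -2.0034
Projection = [-5.0, -0.0998, -5.0, -2.0034]
Squared diffs: [7.0804, 0.0, 9.0733, 0.0]
Distance = sqrt(16.1537) = 4.0192


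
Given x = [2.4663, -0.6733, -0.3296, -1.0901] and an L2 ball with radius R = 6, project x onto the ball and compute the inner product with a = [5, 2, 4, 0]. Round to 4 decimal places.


Step 1: Compute ||x|| (intermediates to 6 decimals).
||x|| = sqrt(2.4663^2 + (-0.6733)^2 + (-0.3296)^2 + (-1.0901)^2) = 2.798736
Step 2: Project.
Since ||x|| <= R, proj = x (no scaling needed).
proj(x) = [2.4663, -0.6733, -0.3296, -1.0901]
Step 3: Dot product.
a^T * proj(x) = 5*2.4663 + 2*(-0.6733) + 4*(-0.3296) + 0*(-1.0901) = 9.6665


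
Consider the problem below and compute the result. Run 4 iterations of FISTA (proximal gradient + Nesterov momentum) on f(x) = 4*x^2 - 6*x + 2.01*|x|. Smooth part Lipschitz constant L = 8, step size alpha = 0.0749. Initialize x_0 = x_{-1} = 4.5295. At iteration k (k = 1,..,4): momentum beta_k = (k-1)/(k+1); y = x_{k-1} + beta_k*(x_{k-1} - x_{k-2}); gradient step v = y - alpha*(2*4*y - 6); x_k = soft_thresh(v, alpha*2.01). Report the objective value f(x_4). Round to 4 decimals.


FISTA on f(x) = 4*x^2 - 6*x + 2.01*|x|
L = 8, alpha = 0.0749
Iteration 1: beta = 0.0, y = 4.5295 + 0.0*(4.5295 - 4.5295) = 4.5295
  grad(y) = 30.236, v = y - alpha*grad = 2.2648
  prox(v) = soft_thresh(2.2648, 0.1505) = 2.1143
Iteration 2: beta = 0.3333, y = 2.1143 + 0.3333*(2.1143 - 4.5295) = 1.3092
  grad(y) = 4.4736, v = y - alpha*grad = 0.9741
  prox(v) = soft_thresh(0.9741, 0.1505) = 0.8236
Iteration 3: beta = 0.5, y = 0.8236 + 0.5*(0.8236 - 2.1143) = 0.1782
  grad(y) = -4.5742, v = y - alpha*grad = 0.5208
  prox(v) = soft_thresh(0.5208, 0.1505) = 0.3703
Iteration 4: beta = 0.6, y = 0.3703 + 0.6*(0.3703 - 0.8236) = 0.0983
  grad(y) = -5.2135, v = y - alpha*grad = 0.4888
  prox(v) = soft_thresh(0.4888, 0.1505) = 0.3383
f(x_4) = 4*0.3383^2 - 6*0.3383 + 2.01*|0.3383| = -0.892


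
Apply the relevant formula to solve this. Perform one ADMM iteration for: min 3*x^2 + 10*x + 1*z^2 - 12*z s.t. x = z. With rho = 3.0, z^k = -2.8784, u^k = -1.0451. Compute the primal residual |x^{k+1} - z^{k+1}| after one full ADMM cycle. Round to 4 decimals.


ADMM iteration with rho = 3.0, z^k = -2.8784, u^k = -1.0451
Step 1: x-update.
Minimize 3*x^2 + 10*x + (3.0/2)*(x + 2.8784 - 1.0451)^2
FOC: (2*3 + 3.0)*x = -10 + 3.0*(-2.8784 + 1.0451)
x^{k+1} = -1.7222
Step 2: z-update.
Minimize 1*z^2 - 12*z + (3.0/2)*(-1.7222 - z - 1.0451)^2
FOC: (2*1 + 3.0)*z = 12 + 3.0*(-1.7222 - 1.0451)
z^{k+1} = 0.7396
Step 3: u-update.
u^{k+1} = -1.0451 - 1.7222 - 0.7396 = -3.5069
Step 4: Primal residual = |-1.7222 - 0.7396| = 2.4618


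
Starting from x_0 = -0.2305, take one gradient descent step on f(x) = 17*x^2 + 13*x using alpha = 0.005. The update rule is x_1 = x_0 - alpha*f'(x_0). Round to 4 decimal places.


We compute the gradient at x_0 and apply the update.
f'(x) = 34*x + 13
f'(-0.2305) = 34*-0.2305 + 13 = 5.163
x_1 = -0.2305 - 0.005*5.163 = -0.2563


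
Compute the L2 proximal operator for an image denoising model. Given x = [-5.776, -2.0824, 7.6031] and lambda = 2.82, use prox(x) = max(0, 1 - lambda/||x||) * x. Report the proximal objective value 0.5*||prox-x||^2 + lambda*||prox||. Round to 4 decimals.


Step 1: Compute ||x||.
||x|| = 9.7727
Step 2: Compute scaling factor.
scale = max(0, 1 - 2.82/9.7727) = 0.7114
Step 3: prox(x) = [-4.1093, -1.4815, 5.4092]
||prox(x)|| = 6.9527
Step 4: Proximal objective.
0.5*||prox-x||^2 = 3.9762
lambda*||prox|| = 19.6066
Total = 23.5828


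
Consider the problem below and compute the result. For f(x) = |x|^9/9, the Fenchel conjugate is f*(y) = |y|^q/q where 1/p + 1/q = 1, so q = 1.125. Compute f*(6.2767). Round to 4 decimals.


The conjugate exponent q satisfies 1/p + 1/q = 1.
p = 9, so q = 9/(9 - 1) = 1.125
|y|^q = 6.2767^1.125 = 7.8967
f*(6.2767) = 7.8967 / 1.125 = 7.0193


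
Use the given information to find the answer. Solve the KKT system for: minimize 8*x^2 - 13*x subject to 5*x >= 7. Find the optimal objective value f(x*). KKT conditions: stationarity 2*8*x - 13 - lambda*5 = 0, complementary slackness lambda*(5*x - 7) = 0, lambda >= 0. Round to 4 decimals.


Step 1: Try lambda = 0 (constraint inactive).
x_unc = 13/(2*8) = 0.8125
Check: 5*0.8125 = 4.0625 < 7 -- violated!
Step 2: Constraint must be active: 5*x = 7
x* = 7/5 = 1.4
lambda = (2*8*1.4 - 13)/5 = 1.88
Step 3: Compute optimal value.
f(x*) = 8*1.4^2 - 13*1.4 = -2.52


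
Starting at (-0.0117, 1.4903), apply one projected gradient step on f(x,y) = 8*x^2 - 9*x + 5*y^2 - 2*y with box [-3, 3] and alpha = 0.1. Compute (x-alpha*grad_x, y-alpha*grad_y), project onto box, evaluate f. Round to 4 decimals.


Step 1: Compute gradient at (-0.0117, 1.4903).
grad_x = 2*8*-0.0117 - 9 = -9.1872
grad_y = 2*5*1.4903 - 2 = 12.903
Step 2: Gradient step.
x_raw = -0.0117 - 0.1*-9.1872 = 0.907
y_raw = 1.4903 - 0.1*12.903 = 0.2
Step 3: Project onto [-3, 3].
x_proj = clip(0.907) = 0.907
y_proj = clip(0.2) = 0.2
Step 4: Evaluate f.
f(0.907, 0.2) = -1.7817


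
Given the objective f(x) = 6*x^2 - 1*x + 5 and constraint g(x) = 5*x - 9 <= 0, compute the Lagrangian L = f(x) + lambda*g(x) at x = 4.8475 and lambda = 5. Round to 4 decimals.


Step 1: Evaluate f(x).
f(4.8475) = 6*4.8475^2 - 1*4.8475 + 5 = 141.142
Step 2: Evaluate g(x).
g(4.8475) = 5*4.8475 - 9 = 15.2375
Step 3: Compute Lagrangian.
L = 141.142 + 5*15.2375 = 217.3295


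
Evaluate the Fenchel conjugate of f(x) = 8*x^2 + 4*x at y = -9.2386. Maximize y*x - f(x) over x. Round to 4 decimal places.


f*(y) = sup_x {y*x - a*x^2 - b*x} = sup_x {(y-b)*x - a*x^2}
FOC: (y - b) - 2a*x = 0 => x* = (y - b)/(2a)
x* = (-9.2386 - 4)/(2*8) = -0.8274
f*(-9.2386) = (y-b)^2/(4a) = (-9.2386 - 4)^2/(4*8)
= 175.2605/32 = 5.4769


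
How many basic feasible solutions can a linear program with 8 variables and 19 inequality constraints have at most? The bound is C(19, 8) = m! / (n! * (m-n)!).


Each vertex corresponds to some choice of n active constraints out of m, so the number of vertices is at most C(m, n) = m! / (n!(m-n)!).
m = 19, n = 8
Numerator: 19 * 18 * 17 * 16 * 15 * 14 * 13 * 12
Denominator: 8! = 40320
C(19, 8) = 75582


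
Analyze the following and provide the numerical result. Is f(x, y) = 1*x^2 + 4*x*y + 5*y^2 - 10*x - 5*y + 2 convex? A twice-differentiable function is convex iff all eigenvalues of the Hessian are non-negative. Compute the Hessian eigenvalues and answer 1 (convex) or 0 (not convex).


The Hessian of f(x,y) = 1*x^2 + 4*x*y + 5*y^2 - 10*x - 5*y + 2 is:
H = [[2, 4], [4, 10]]
Trace = 2 + 10 = 12
Determinant = 2*10 - (4)^2 = 4
Discriminant = (12)^2 - 4*4 = 128.0
Eigenvalues: lambda_1 = 0.3431, lambda_2 = 11.6569
The function is convex.

1


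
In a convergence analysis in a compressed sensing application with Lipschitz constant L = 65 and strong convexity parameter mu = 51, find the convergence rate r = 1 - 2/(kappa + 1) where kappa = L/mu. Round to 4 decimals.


Step 1: Compute the condition number.
kappa = L/mu = 65/51 = 1.2745
Step 2: Compute the convergence rate.
r = 1 - 2/(kappa + 1) = 1 - 2*mu/(L + mu) = (L - mu)/(L + mu) = 14/116 = 0.1207


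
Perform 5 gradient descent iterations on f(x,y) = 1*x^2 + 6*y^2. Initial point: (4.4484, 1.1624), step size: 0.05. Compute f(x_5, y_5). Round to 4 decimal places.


Gradient descent on f(x,y) = 1*x^2 + 6*y^2.
Starting point: (4.4484, 1.1624), alpha = 0.05
Step 1: grad_x = 2*1*4.4484 = 8.8968, grad_y = 2*6*1.1624 = 13.9488
  x_1 = 4.4484 - 0.05*8.8968 = 4.0036
  y_1 = 1.1624 - 0.05*13.9488 = 0.465
Step 2: grad_x = 2*1*4.0036 = 8.0071, grad_y = 2*6*0.465 = 5.5795
  x_2 = 4.0036 - 0.05*8.0071 = 3.6032
  y_2 = 0.465 - 0.05*5.5795 = 0.186
Step 3: grad_x = 2*1*3.6032 = 7.2064, grad_y = 2*6*0.186 = 2.2318
  x_3 = 3.6032 - 0.05*7.2064 = 3.2429
  y_3 = 0.186 - 0.05*2.2318 = 0.0744
Step 4: grad_x = 2*1*3.2429 = 6.4858, grad_y = 2*6*0.0744 = 0.8927
  x_4 = 3.2429 - 0.05*6.4858 = 2.9186
  y_4 = 0.0744 - 0.05*0.8927 = 0.0298
Step 5: grad_x = 2*1*2.9186 = 5.8372, grad_y = 2*6*0.0298 = 0.3571
  x_5 = 2.9186 - 0.05*5.8372 = 2.6267
  y_5 = 0.0298 - 0.05*0.3571 = 0.0119
f(2.6267, 0.0119) = 1*2.6267^2 + 6*0.0119^2 = 6.9006


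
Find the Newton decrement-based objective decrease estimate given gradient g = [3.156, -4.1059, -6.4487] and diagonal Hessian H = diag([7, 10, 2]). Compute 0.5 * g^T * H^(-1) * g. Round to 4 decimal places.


Step 1: H is diagonal, so H^(-1) * g = [0.4509, -0.4106, -3.2244].
Step 2: g^T H^(-1) g = sum_i g_i^2 / H_ii
  = (3.156)^2/7 + (-4.1059)^2/10 + (-6.4487)^2/2
  = 1.4229 + 1.6858 + 20.7929 = 23.9016
Step 3: Objective decrease = 0.5 * g^T H^(-1) g = 11.9508


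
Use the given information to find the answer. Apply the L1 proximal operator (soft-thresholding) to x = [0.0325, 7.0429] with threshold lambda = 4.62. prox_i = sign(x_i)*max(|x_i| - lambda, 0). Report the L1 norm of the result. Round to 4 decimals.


Soft-thresholding with lambda = 4.62:
prox(0.0325) = sign(0.0325)*max(|0.0325| - 4.62, 0) = 0.0
prox(7.0429) = sign(7.0429)*max(|7.0429| - 4.62, 0) = 2.4229
prox(x) = [0.0, 2.4229]
||prox(x)||_1 = 0.0 + 2.4229 = 2.4229


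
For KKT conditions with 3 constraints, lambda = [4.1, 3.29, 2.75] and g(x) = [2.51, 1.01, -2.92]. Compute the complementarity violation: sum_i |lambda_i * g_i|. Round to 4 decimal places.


KKT complementary slackness check:
lambda_1 * g_1 = 4.1 * 2.51 = 10.291
lambda_2 * g_2 = 3.29 * 1.01 = 3.3229
lambda_3 * g_3 = 2.75 * -2.92 = -8.03
Total violation = 10.291 + 3.3229 + 8.03 = 21.6439


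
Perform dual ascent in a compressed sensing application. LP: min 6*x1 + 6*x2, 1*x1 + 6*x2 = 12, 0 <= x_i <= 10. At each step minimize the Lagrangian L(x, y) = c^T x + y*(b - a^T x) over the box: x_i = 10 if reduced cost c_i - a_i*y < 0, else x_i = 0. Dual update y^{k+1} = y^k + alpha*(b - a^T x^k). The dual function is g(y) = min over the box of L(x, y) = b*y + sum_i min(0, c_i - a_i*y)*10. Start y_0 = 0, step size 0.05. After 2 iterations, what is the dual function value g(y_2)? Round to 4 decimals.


Dual ascent for LP: min 6*x1 + 6*x2, 1*x1 + 6*x2 = 12, 0 <= x_i <= 10
Step 1: y^k = 0.0, reduced costs: (6.0, 6.0)
  x^k = (0.0, 0.0), subgradient = b - a^T x = 12.0
  y^{k+1} = 0.0 + 0.05*12.0 = 0.6
Step 2: y^k = 0.6, reduced costs: (5.4, 2.4)
  x^k = (0.0, 0.0), subgradient = b - a^T x = 12.0
  y^{k+1} = 0.6 + 0.05*12.0 = 1.2
Dual objective at y_2 = 1.2: reduced costs (4.8, -1.2), box minimizer x = (0.0, 10.0)
g(y_2) = b*y + (c1 - a1*y)*x1 + (c2 - a2*y)*x2 = 12*1.2 + 4.8*0.0 + (-1.2)*10.0 = 14.4 + 0.0 - 12.0 = 2.4


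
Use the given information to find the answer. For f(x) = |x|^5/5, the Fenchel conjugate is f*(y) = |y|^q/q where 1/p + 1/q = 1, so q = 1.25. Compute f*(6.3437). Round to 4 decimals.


The conjugate exponent q satisfies 1/p + 1/q = 1.
p = 5, so q = 5/(5 - 1) = 1.25
|y|^q = 6.3437^1.25 = 10.0677
f*(6.3437) = 10.0677 / 1.25 = 8.0541


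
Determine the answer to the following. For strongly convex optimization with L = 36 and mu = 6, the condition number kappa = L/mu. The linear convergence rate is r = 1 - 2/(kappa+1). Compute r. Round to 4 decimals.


Step 1: Compute the condition number.
kappa = L/mu = 36/6 = 6.0
Step 2: Compute the convergence rate.
r = 1 - 2/(kappa + 1) = 1 - 2*mu/(L + mu) = (L - mu)/(L + mu) = 30/42 = 0.7143


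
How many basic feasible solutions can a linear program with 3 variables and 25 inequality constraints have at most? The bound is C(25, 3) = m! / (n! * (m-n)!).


Each vertex corresponds to some choice of n active constraints out of m, so the number of vertices is at most C(m, n) = m! / (n!(m-n)!).
m = 25, n = 3
Numerator: 25 * 24 * 23
Denominator: 3! = 6
C(25, 3) = 2300


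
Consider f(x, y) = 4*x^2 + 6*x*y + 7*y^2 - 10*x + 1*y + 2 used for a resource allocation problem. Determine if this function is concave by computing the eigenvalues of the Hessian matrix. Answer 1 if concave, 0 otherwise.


The Hessian of f(x,y) = 4*x^2 + 6*x*y + 7*y^2 - 10*x + 1*y + 2 is:
H = [[8, 6], [6, 14]]
Trace = 8 + 14 = 22
Determinant = 8*14 - (6)^2 = 76
Discriminant = (22)^2 - 4*76 = 180.0
Eigenvalues: lambda_1 = 4.2918, lambda_2 = 17.7082
The function is not concave.

0


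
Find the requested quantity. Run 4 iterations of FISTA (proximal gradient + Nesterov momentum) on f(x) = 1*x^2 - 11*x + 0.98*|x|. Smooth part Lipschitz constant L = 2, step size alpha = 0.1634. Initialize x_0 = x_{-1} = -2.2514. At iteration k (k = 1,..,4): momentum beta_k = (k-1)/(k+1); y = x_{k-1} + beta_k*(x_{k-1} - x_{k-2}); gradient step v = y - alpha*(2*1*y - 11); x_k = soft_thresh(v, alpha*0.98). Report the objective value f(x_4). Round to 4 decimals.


FISTA on f(x) = 1*x^2 - 11*x + 0.98*|x|
L = 2, alpha = 0.1634
Iteration 1: beta = 0.0, y = -2.2514 + 0.0*(-2.2514 + 2.2514) = -2.2514
  grad(y) = -15.5028, v = y - alpha*grad = 0.2818
  prox(v) = soft_thresh(0.2818, 0.1601) = 0.1216
Iteration 2: beta = 0.3333, y = 0.1216 + 0.3333*(0.1216 + 2.2514) = 0.9126
  grad(y) = -9.1747, v = y - alpha*grad = 2.4118
  prox(v) = soft_thresh(2.4118, 0.1601) = 2.2517
Iteration 3: beta = 0.5, y = 2.2517 + 0.5*(2.2517 - 0.1216) = 3.3167
  grad(y) = -4.3667, v = y - alpha*grad = 4.0302
  prox(v) = soft_thresh(4.0302, 0.1601) = 3.87
Iteration 4: beta = 0.6, y = 3.87 + 0.6*(3.87 - 2.2517) = 4.8411
  grad(y) = -1.3178, v = y - alpha*grad = 5.0564
  prox(v) = soft_thresh(5.0564, 0.1601) = 4.8963
f(x_4) = 1*4.8963^2 - 11*4.8963 + 0.98*|4.8963| = -25.0872


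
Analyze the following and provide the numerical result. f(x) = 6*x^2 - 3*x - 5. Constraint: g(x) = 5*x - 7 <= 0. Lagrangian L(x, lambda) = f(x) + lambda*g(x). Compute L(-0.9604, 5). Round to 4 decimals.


Step 1: Evaluate f(x).
f(-0.9604) = 6*(-0.9604)^2 - 3*(-0.9604) - 5 = 3.4154
Step 2: Evaluate g(x).
g(-0.9604) = 5*-0.9604 - 7 = -11.802
Step 3: Compute Lagrangian.
L = 3.4154 + 5*-11.802 = -55.5946


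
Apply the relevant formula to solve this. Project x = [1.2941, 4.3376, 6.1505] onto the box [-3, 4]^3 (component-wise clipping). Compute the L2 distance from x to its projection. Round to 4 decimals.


Project each component onto [-3, 4].
clip(1.2941) = 1.2941, clip(4.3376) = 4.0, clip(6.1505) = 4.0
Projection = [1.2941, 4.0, 4.0]
Squared diffs: [0.0, 0.114, 4.6247]
Distance = sqrt(4.7387) = 2.1768
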